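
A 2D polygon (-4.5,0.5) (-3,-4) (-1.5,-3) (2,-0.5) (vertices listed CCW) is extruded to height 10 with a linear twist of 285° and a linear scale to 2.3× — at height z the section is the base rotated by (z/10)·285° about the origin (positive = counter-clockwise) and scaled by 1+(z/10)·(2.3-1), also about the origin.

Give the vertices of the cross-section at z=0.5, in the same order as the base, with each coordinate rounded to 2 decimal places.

t = z/height = 0.5/10 = 0.05
s = 1 + (scale-1)·z/height = 1 + (2.3-1)·0.5/10 = 1.065000
θ = twist·z/height = 285°·0.5/10 = 14.2500° = 0.248709 rad
cos θ = 0.969231, sin θ = 0.246153 (intermediates below are computed at full precision and shown rounded to 5 d.p.)
v1: (-4.5,0.5) → rotate → (-4.48462,-0.62307) → ×s → (-4.77612,-0.66357) → (-4.78,-0.66)
v2: (-3,-4) → rotate → (-1.92308,-4.61538) → ×s → (-2.04808,-4.91538) → (-2.05,-4.92)
v3: (-1.5,-3) → rotate → (-0.71539,-3.27692) → ×s → (-0.76189,-3.48992) → (-0.76,-3.49)
v4: (2,-0.5) → rotate → (2.06154,0.00769) → ×s → (2.19554,0.00819) → (2.20,0.01)

Cross-section at z=0.5: (-4.78,-0.66) (-2.05,-4.92) (-0.76,-3.49) (2.20,0.01)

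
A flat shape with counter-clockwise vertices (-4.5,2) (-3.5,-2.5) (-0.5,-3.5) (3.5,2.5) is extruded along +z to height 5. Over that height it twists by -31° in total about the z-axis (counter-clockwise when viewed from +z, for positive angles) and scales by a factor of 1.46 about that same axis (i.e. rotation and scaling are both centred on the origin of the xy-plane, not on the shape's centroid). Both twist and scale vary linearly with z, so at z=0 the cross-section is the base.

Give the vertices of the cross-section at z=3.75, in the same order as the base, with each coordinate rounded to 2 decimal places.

Cross-section at z=3.75: (-4.50,4.86) (-5.65,-1.23) (-2.48,-4.06) (5.65,1.23)

t = z/height = 3.75/5 = 0.75
s = 1 + (scale-1)·z/height = 1 + (1.46-1)·3.75/5 = 1.345000
θ = twist·z/height = -31°·3.75/5 = -23.2500° = -0.405789 rad
cos θ = 0.918791, sin θ = -0.394744 (intermediates below are computed at full precision and shown rounded to 5 d.p.)
v1: (-4.5,2) → rotate → (-3.34507,3.61393) → ×s → (-4.49912,4.86074) → (-4.50,4.86)
v2: (-3.5,-2.5) → rotate → (-4.20263,-0.91537) → ×s → (-5.65254,-1.23118) → (-5.65,-1.23)
v3: (-0.5,-3.5) → rotate → (-1.84100,-3.01840) → ×s → (-2.47614,-4.05974) → (-2.48,-4.06)
v4: (3.5,2.5) → rotate → (4.20263,0.91537) → ×s → (5.65254,1.23118) → (5.65,1.23)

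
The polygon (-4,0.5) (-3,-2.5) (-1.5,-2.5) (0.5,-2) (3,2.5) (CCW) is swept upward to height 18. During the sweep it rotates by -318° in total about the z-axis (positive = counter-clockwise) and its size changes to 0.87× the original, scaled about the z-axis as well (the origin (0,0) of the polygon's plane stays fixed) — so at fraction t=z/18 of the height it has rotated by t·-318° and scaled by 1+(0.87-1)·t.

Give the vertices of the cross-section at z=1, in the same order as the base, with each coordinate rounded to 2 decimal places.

t = z/height = 1/18 = 0.0555556
s = 1 + (scale-1)·z/height = 1 + (0.87-1)·1/18 = 0.992778
θ = twist·z/height = -318°·1/18 = -17.6667° = -0.308342 rad
cos θ = 0.952838, sin θ = -0.303479 (intermediates below are computed at full precision and shown rounded to 5 d.p.)
v1: (-4,0.5) → rotate → (-3.65961,1.69033) → ×s → (-3.63318,1.67813) → (-3.63,1.68)
v2: (-3,-2.5) → rotate → (-3.61721,-1.47166) → ×s → (-3.59109,-1.46103) → (-3.59,-1.46)
v3: (-1.5,-2.5) → rotate → (-2.18795,-1.92688) → ×s → (-2.17215,-1.91296) → (-2.17,-1.91)
v4: (0.5,-2) → rotate → (-0.13054,-2.05742) → ×s → (-0.12960,-2.04256) → (-0.13,-2.04)
v5: (3,2.5) → rotate → (3.61721,1.47166) → ×s → (3.59109,1.46103) → (3.59,1.46)

Cross-section at z=1: (-3.63,1.68) (-3.59,-1.46) (-2.17,-1.91) (-0.13,-2.04) (3.59,1.46)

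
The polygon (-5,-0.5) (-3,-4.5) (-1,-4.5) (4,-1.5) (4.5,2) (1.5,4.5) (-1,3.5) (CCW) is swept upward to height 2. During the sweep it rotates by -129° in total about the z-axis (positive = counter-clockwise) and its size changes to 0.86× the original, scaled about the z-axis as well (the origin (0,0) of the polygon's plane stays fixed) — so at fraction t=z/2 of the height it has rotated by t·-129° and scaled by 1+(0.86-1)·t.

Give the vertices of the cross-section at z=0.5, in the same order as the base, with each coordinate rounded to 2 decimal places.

Cross-section at z=0.5: (-4.34,2.17) (-4.77,-2.13) (-3.13,-3.16) (2.49,-3.28) (4.70,-0.68) (3.54,2.90) (0.99,3.37)

t = z/height = 0.5/2 = 0.25
s = 1 + (scale-1)·z/height = 1 + (0.86-1)·0.5/2 = 0.965000
θ = twist·z/height = -129°·0.5/2 = -32.2500° = -0.562869 rad
cos θ = 0.845728, sin θ = -0.533615 (intermediates below are computed at full precision and shown rounded to 5 d.p.)
v1: (-5,-0.5) → rotate → (-4.49545,2.24521) → ×s → (-4.33811,2.16663) → (-4.34,2.17)
v2: (-3,-4.5) → rotate → (-4.93845,-2.20493) → ×s → (-4.76560,-2.12776) → (-4.77,-2.13)
v3: (-1,-4.5) → rotate → (-3.24699,-3.27216) → ×s → (-3.13335,-3.15764) → (-3.13,-3.16)
v4: (4,-1.5) → rotate → (2.58249,-3.40305) → ×s → (2.49210,-3.28394) → (2.49,-3.28)
v5: (4.5,2) → rotate → (4.87300,-0.70981) → ×s → (4.70245,-0.68497) → (4.70,-0.68)
v6: (1.5,4.5) → rotate → (3.66986,3.00535) → ×s → (3.54141,2.90017) → (3.54,2.90)
v7: (-1,3.5) → rotate → (1.02192,3.49366) → ×s → (0.98616,3.37138) → (0.99,3.37)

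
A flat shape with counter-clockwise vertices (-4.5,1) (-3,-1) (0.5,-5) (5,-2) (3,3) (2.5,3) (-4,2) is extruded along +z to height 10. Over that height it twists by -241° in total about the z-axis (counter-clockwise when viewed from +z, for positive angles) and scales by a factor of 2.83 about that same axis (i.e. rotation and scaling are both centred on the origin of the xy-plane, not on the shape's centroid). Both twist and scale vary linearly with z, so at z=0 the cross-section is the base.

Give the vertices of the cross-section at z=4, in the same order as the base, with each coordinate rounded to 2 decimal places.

t = z/height = 4/10 = 0.4
s = 1 + (scale-1)·z/height = 1 + (2.83-1)·4/10 = 1.732000
θ = twist·z/height = -241°·4/10 = -96.4000° = -1.682497 rad
cos θ = -0.111469, sin θ = -0.993768 (intermediates below are computed at full precision and shown rounded to 5 d.p.)
v1: (-4.5,1) → rotate → (1.49538,4.36049) → ×s → (2.58999,7.55236) → (2.59,7.55)
v2: (-3,-1) → rotate → (-0.65936,3.09277) → ×s → (-1.14201,5.35668) → (-1.14,5.36)
v3: (0.5,-5) → rotate → (-5.02457,0.06046) → ×s → (-8.70256,0.10472) → (-8.70,0.10)
v4: (5,-2) → rotate → (-2.54488,-4.74590) → ×s → (-4.40773,-8.21990) → (-4.41,-8.22)
v5: (3,3) → rotate → (2.64690,-3.31571) → ×s → (4.58443,-5.74281) → (4.58,-5.74)
v6: (2.5,3) → rotate → (2.70263,-2.81883) → ×s → (4.68096,-4.88221) → (4.68,-4.88)
v7: (-4,2) → rotate → (2.43341,3.75213) → ×s → (4.21467,6.49870) → (4.21,6.50)

Cross-section at z=4: (2.59,7.55) (-1.14,5.36) (-8.70,0.10) (-4.41,-8.22) (4.58,-5.74) (4.68,-4.88) (4.21,6.50)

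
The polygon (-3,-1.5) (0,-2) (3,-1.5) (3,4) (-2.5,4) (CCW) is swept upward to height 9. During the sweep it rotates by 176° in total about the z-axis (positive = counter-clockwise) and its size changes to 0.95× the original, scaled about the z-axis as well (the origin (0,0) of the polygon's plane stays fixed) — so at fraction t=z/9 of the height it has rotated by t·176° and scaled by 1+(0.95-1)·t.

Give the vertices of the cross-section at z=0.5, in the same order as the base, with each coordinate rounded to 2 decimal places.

Cross-section at z=0.5: (-2.69,-1.98) (0.34,-1.97) (3.20,-0.97) (2.27,4.44) (-3.13,3.51)

t = z/height = 0.5/9 = 0.0555556
s = 1 + (scale-1)·z/height = 1 + (0.95-1)·0.5/9 = 0.997222
θ = twist·z/height = 176°·0.5/9 = 9.7778° = 0.170654 rad
cos θ = 0.985474, sin θ = 0.169827 (intermediates below are computed at full precision and shown rounded to 5 d.p.)
v1: (-3,-1.5) → rotate → (-2.70168,-1.98769) → ×s → (-2.69418,-1.98217) → (-2.69,-1.98)
v2: (0,-2) → rotate → (0.33965,-1.97095) → ×s → (0.33871,-1.96547) → (0.34,-1.97)
v3: (3,-1.5) → rotate → (3.21116,-0.96873) → ×s → (3.20224,-0.96604) → (3.20,-0.97)
v4: (3,4) → rotate → (2.27711,4.45138) → ×s → (2.27079,4.43901) → (2.27,4.44)
v5: (-2.5,4) → rotate → (-3.14299,3.51733) → ×s → (-3.13426,3.50756) → (-3.13,3.51)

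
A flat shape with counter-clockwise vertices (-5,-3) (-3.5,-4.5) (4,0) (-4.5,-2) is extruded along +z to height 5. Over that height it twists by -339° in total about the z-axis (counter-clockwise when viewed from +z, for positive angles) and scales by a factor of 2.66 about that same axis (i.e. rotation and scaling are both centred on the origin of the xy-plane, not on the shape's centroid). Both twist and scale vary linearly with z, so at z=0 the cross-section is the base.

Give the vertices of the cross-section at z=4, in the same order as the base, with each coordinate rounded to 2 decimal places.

Cross-section at z=4: (6.74,-11.78) (10.30,-8.37) (0.20,9.31) (4.44,-10.57)

t = z/height = 4/5 = 0.8
s = 1 + (scale-1)·z/height = 1 + (2.66-1)·4/5 = 2.328000
θ = twist·z/height = -339°·4/5 = -271.2000° = -4.733333 rad
cos θ = 0.020942, sin θ = 0.999781 (intermediates below are computed at full precision and shown rounded to 5 d.p.)
v1: (-5,-3) → rotate → (2.89463,-5.06173) → ×s → (6.73870,-11.78371) → (6.74,-11.78)
v2: (-3.5,-4.5) → rotate → (4.42571,-3.59347) → ×s → (10.30306,-8.36561) → (10.30,-8.37)
v3: (4,0) → rotate → (0.08377,3.99912) → ×s → (0.19502,9.30996) → (0.20,9.31)
v4: (-4.5,-2) → rotate → (1.90532,-4.54090) → ×s → (4.43559,-10.57121) → (4.44,-10.57)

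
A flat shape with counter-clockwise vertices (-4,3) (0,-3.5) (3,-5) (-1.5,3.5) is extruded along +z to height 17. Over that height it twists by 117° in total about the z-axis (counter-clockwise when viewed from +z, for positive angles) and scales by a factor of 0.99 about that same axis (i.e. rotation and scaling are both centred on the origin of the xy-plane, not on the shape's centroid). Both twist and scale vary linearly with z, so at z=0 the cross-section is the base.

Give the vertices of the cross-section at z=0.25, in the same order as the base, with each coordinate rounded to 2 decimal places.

t = z/height = 0.25/17 = 0.0147059
s = 1 + (scale-1)·z/height = 1 + (0.99-1)·0.25/17 = 0.999853
θ = twist·z/height = 117°·0.25/17 = 1.7206° = 0.030030 rad
cos θ = 0.999549, sin θ = 0.030025 (intermediates below are computed at full precision and shown rounded to 5 d.p.)
v1: (-4,3) → rotate → (-4.08827,2.87855) → ×s → (-4.08767,2.87812) → (-4.09,2.88)
v2: (0,-3.5) → rotate → (0.10509,-3.49842) → ×s → (0.10507,-3.49791) → (0.11,-3.50)
v3: (3,-5) → rotate → (3.14877,-4.90767) → ×s → (3.14831,-4.90695) → (3.15,-4.91)
v4: (-1.5,3.5) → rotate → (-1.60441,3.45338) → ×s → (-1.60418,3.45288) → (-1.60,3.45)

Cross-section at z=0.25: (-4.09,2.88) (0.11,-3.50) (3.15,-4.91) (-1.60,3.45)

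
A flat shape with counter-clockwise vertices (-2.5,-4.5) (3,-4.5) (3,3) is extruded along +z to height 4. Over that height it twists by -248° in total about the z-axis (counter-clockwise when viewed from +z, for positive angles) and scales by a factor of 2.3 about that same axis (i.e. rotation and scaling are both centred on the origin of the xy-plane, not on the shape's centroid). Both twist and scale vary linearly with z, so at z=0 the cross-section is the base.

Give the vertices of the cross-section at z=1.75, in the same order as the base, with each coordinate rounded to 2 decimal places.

t = z/height = 1.75/4 = 0.4375
s = 1 + (scale-1)·z/height = 1 + (2.3-1)·1.75/4 = 1.568750
θ = twist·z/height = -248°·1.75/4 = -108.5000° = -1.893682 rad
cos θ = -0.317305, sin θ = -0.948324 (intermediates below are computed at full precision and shown rounded to 5 d.p.)
v1: (-2.5,-4.5) → rotate → (-3.47419,3.79868) → ×s → (-5.45014,5.95918) → (-5.45,5.96)
v2: (3,-4.5) → rotate → (-5.21937,-1.41710) → ×s → (-8.18789,-2.22308) → (-8.19,-2.22)
v3: (3,3) → rotate → (1.89306,-3.79688) → ×s → (2.96973,-5.95636) → (2.97,-5.96)

Cross-section at z=1.75: (-5.45,5.96) (-8.19,-2.22) (2.97,-5.96)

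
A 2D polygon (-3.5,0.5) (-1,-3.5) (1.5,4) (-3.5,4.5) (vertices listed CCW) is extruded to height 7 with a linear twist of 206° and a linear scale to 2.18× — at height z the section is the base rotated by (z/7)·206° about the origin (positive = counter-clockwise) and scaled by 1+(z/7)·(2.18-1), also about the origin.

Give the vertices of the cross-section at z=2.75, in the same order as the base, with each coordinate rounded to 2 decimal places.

Cross-section at z=2.75: (-1.53,-4.94) (4.83,-2.25) (-5.43,3.09) (-7.31,-4.02)

t = z/height = 2.75/7 = 0.392857
s = 1 + (scale-1)·z/height = 1 + (2.18-1)·2.75/7 = 1.463571
θ = twist·z/height = 206°·2.75/7 = 80.9286° = 1.412470 rad
cos θ = 0.157666, sin θ = 0.987493 (intermediates below are computed at full precision and shown rounded to 5 d.p.)
v1: (-3.5,0.5) → rotate → (-1.04558,-3.37739) → ×s → (-1.53028,-4.94305) → (-1.53,-4.94)
v2: (-1,-3.5) → rotate → (3.29856,-1.53932) → ×s → (4.82768,-2.25291) → (4.83,-2.25)
v3: (1.5,4) → rotate → (-3.71347,2.11190) → ×s → (-5.43493,3.09092) → (-5.43,3.09)
v4: (-3.5,4.5) → rotate → (-4.99555,-2.74673) → ×s → (-7.31134,-4.02003) → (-7.31,-4.02)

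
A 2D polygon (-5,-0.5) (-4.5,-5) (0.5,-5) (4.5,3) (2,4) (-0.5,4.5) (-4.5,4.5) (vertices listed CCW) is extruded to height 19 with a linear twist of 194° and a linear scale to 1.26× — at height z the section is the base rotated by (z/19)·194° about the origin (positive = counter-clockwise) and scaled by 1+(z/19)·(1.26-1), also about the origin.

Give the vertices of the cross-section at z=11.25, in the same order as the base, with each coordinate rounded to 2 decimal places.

t = z/height = 11.25/19 = 0.592105
s = 1 + (scale-1)·z/height = 1 + (1.26-1)·11.25/19 = 1.153947
θ = twist·z/height = 194°·11.25/19 = 114.8684° = 2.004832 rad
cos θ = -0.420536, sin θ = 0.907276 (intermediates below are computed at full precision and shown rounded to 5 d.p.)
v1: (-5,-0.5) → rotate → (2.55632,-4.32611) → ×s → (2.94986,-4.99211) → (2.95,-4.99)
v2: (-4.5,-5) → rotate → (6.42879,-1.98006) → ×s → (7.41849,-2.28489) → (7.42,-2.28)
v3: (0.5,-5) → rotate → (4.32611,2.55632) → ×s → (4.99211,2.94986) → (4.99,2.95)
v4: (4.5,3) → rotate → (-4.61424,2.82113) → ×s → (-5.32459,3.25544) → (-5.32,3.26)
v5: (2,4) → rotate → (-4.47018,0.13241) → ×s → (-5.15835,0.15279) → (-5.16,0.15)
v6: (-0.5,4.5) → rotate → (-3.87247,-2.34605) → ×s → (-4.46863,-2.70722) → (-4.47,-2.71)
v7: (-4.5,4.5) → rotate → (-2.19033,-5.97515) → ×s → (-2.52753,-6.89501) → (-2.53,-6.90)

Cross-section at z=11.25: (2.95,-4.99) (7.42,-2.28) (4.99,2.95) (-5.32,3.26) (-5.16,0.15) (-4.47,-2.71) (-2.53,-6.90)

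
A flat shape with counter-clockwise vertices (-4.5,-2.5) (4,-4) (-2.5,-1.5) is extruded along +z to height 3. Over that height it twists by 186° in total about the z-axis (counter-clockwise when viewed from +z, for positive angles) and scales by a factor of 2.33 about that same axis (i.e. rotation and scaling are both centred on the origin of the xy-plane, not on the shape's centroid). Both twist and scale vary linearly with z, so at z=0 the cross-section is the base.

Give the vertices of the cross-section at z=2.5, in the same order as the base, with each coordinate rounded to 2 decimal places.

t = z/height = 2.5/3 = 0.833333
s = 1 + (scale-1)·z/height = 1 + (2.33-1)·2.5/3 = 2.108333
θ = twist·z/height = 186°·2.5/3 = 155.0000° = 2.705260 rad
cos θ = -0.906308, sin θ = 0.422618 (intermediates below are computed at full precision and shown rounded to 5 d.p.)
v1: (-4.5,-2.5) → rotate → (5.13493,0.36399) → ×s → (10.82615,0.76741) → (10.83,0.77)
v2: (4,-4) → rotate → (-1.93476,5.31570) → ×s → (-4.07911,11.20728) → (-4.08,11.21)
v3: (-2.5,-1.5) → rotate → (2.89970,0.30292) → ×s → (6.11353,0.63865) → (6.11,0.64)

Cross-section at z=2.5: (10.83,0.77) (-4.08,11.21) (6.11,0.64)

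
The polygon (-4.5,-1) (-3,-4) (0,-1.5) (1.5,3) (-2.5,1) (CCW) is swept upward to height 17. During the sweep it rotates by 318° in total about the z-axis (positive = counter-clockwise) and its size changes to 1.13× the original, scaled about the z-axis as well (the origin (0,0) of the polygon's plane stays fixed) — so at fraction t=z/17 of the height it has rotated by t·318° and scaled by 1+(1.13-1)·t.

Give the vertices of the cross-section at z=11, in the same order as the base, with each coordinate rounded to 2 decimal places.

t = z/height = 11/17 = 0.647059
s = 1 + (scale-1)·z/height = 1 + (1.13-1)·11/17 = 1.084118
θ = twist·z/height = 318°·11/17 = 205.7647° = 3.591272 rad
cos θ = -0.900587, sin θ = -0.434676 (intermediates below are computed at full precision and shown rounded to 5 d.p.)
v1: (-4.5,-1) → rotate → (3.61796,2.85663) → ×s → (3.92230,3.09692) → (3.92,3.10)
v2: (-3,-4) → rotate → (0.96305,4.90638) → ×s → (1.04406,5.31909) → (1.04,5.32)
v3: (0,-1.5) → rotate → (-0.65201,1.35088) → ×s → (-0.70686,1.46451) → (-0.71,1.46)
v4: (1.5,3) → rotate → (-0.04685,-3.35377) → ×s → (-0.05079,-3.63589) → (-0.05,-3.64)
v5: (-2.5,1) → rotate → (2.68614,0.18610) → ×s → (2.91210,0.20176) → (2.91,0.20)

Cross-section at z=11: (3.92,3.10) (1.04,5.32) (-0.71,1.46) (-0.05,-3.64) (2.91,0.20)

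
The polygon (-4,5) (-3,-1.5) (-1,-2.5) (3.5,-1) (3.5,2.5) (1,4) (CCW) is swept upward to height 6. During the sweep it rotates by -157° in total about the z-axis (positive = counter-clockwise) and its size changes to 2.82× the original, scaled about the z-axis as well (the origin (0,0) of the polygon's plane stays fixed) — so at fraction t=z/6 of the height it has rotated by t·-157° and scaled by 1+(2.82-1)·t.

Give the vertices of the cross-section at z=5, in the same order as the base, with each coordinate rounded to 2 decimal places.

Cross-section at z=5: (16.10,-0.61) (2.08,8.18) (-3.11,6.02) (-7.66,-5.02) (-1.00,-10.78) (5.97,-8.49)

t = z/height = 5/6 = 0.833333
s = 1 + (scale-1)·z/height = 1 + (2.82-1)·5/6 = 2.516667
θ = twist·z/height = -157°·5/6 = -130.8333° = -2.283472 rad
cos θ = -0.653861, sin θ = -0.756615 (intermediates below are computed at full precision and shown rounded to 5 d.p.)
v1: (-4,5) → rotate → (6.39852,-0.24285) → ×s → (16.10294,-0.61116) → (16.10,-0.61)
v2: (-3,-1.5) → rotate → (0.82666,3.25064) → ×s → (2.08043,8.18077) → (2.08,8.18)
v3: (-1,-2.5) → rotate → (-1.23768,2.39127) → ×s → (-3.11482,6.01802) → (-3.11,6.02)
v4: (3.5,-1) → rotate → (-3.04513,-1.99429) → ×s → (-7.66357,-5.01897) → (-7.66,-5.02)
v5: (3.5,2.5) → rotate → (-0.39698,-4.28280) → ×s → (-0.99906,-10.77839) → (-1.00,-10.78)
v6: (1,4) → rotate → (2.37260,-3.37206) → ×s → (5.97104,-8.48635) → (5.97,-8.49)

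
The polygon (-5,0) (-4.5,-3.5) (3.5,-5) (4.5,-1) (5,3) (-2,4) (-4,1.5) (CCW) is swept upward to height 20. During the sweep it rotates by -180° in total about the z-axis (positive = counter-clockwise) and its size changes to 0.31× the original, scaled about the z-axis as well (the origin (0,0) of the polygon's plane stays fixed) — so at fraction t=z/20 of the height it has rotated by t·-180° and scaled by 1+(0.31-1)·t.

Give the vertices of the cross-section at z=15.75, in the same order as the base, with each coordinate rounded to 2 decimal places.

t = z/height = 15.75/20 = 0.7875
s = 1 + (scale-1)·z/height = 1 + (0.31-1)·15.75/20 = 0.456625
θ = twist·z/height = -180°·15.75/20 = -141.7500° = -2.474004 rad
cos θ = -0.785317, sin θ = -0.619094 (intermediates below are computed at full precision and shown rounded to 5 d.p.)
v1: (-5,0) → rotate → (3.92658,3.09547) → ×s → (1.79298,1.41347) → (1.79,1.41)
v2: (-4.5,-3.5) → rotate → (1.36710,5.53453) → ×s → (0.62425,2.52721) → (0.62,2.53)
v3: (3.5,-5) → rotate → (-5.84408,1.75976) → ×s → (-2.66855,0.80355) → (-2.67,0.80)
v4: (4.5,-1) → rotate → (-4.15302,-2.00061) → ×s → (-1.89637,-0.91353) → (-1.90,-0.91)
v5: (5,3) → rotate → (-2.06930,-5.45142) → ×s → (-0.94490,-2.48925) → (-0.94,-2.49)
v6: (-2,4) → rotate → (4.04701,-1.90308) → ×s → (1.84797,-0.86899) → (1.85,-0.87)
v7: (-4,1.5) → rotate → (4.06991,1.29840) → ×s → (1.85842,0.59288) → (1.86,0.59)

Cross-section at z=15.75: (1.79,1.41) (0.62,2.53) (-2.67,0.80) (-1.90,-0.91) (-0.94,-2.49) (1.85,-0.87) (1.86,0.59)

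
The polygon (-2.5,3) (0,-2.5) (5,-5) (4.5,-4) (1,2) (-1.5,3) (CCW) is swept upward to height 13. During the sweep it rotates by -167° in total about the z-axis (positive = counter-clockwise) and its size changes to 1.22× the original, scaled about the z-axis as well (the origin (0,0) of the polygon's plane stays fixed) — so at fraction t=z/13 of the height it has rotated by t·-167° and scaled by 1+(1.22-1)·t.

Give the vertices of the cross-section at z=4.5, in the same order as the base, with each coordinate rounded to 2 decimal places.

t = z/height = 4.5/13 = 0.346154
s = 1 + (scale-1)·z/height = 1 + (1.22-1)·4.5/13 = 1.076154
θ = twist·z/height = -167°·4.5/13 = -57.8077° = -1.008935 rad
cos θ = 0.532763, sin θ = -0.846265 (intermediates below are computed at full precision and shown rounded to 5 d.p.)
v1: (-2.5,3) → rotate → (1.20689,3.71395) → ×s → (1.29880,3.99678) → (1.30,4.00)
v2: (0,-2.5) → rotate → (-2.11566,-1.33191) → ×s → (-2.27678,-1.43334) → (-2.28,-1.43)
v3: (5,-5) → rotate → (-1.56751,-6.89514) → ×s → (-1.68688,-7.42023) → (-1.69,-7.42)
v4: (4.5,-4) → rotate → (-0.98763,-5.93924) → ×s → (-1.06284,-6.39154) → (-1.06,-6.39)
v5: (1,2) → rotate → (2.22529,0.21926) → ×s → (2.39476,0.23596) → (2.39,0.24)
v6: (-1.5,3) → rotate → (1.73965,2.86769) → ×s → (1.87213,3.08607) → (1.87,3.09)

Cross-section at z=4.5: (1.30,4.00) (-2.28,-1.43) (-1.69,-7.42) (-1.06,-6.39) (2.39,0.24) (1.87,3.09)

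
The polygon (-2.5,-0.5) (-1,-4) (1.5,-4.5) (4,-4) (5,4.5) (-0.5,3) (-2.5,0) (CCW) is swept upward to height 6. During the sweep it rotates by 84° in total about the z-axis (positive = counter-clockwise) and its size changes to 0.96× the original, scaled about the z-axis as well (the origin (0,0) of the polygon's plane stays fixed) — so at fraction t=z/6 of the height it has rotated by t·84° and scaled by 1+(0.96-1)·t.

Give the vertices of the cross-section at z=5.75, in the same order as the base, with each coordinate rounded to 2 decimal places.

t = z/height = 5.75/6 = 0.958333
s = 1 + (scale-1)·z/height = 1 + (0.96-1)·5.75/6 = 0.961667
θ = twist·z/height = 84°·5.75/6 = 80.5000° = 1.404990 rad
cos θ = 0.165048, sin θ = 0.986286 (intermediates below are computed at full precision and shown rounded to 5 d.p.)
v1: (-2.5,-0.5) → rotate → (0.08052,-2.54824) → ×s → (0.07744,-2.45056) → (0.08,-2.45)
v2: (-1,-4) → rotate → (3.78009,-1.64648) → ×s → (3.63519,-1.58336) → (3.64,-1.58)
v3: (1.5,-4.5) → rotate → (4.68586,0.73671) → ×s → (4.50623,0.70847) → (4.51,0.71)
v4: (4,-4) → rotate → (4.60533,3.28495) → ×s → (4.42880,3.15903) → (4.43,3.16)
v5: (5,4.5) → rotate → (-3.61305,5.67414) → ×s → (-3.47455,5.45663) → (-3.47,5.46)
v6: (-0.5,3) → rotate → (-3.04138,0.00200) → ×s → (-2.92479,0.00192) → (-2.92,0.00)
v7: (-2.5,0) → rotate → (-0.41262,-2.46571) → ×s → (-0.39680,-2.37119) → (-0.40,-2.37)

Cross-section at z=5.75: (0.08,-2.45) (3.64,-1.58) (4.51,0.71) (4.43,3.16) (-3.47,5.46) (-2.92,0.00) (-0.40,-2.37)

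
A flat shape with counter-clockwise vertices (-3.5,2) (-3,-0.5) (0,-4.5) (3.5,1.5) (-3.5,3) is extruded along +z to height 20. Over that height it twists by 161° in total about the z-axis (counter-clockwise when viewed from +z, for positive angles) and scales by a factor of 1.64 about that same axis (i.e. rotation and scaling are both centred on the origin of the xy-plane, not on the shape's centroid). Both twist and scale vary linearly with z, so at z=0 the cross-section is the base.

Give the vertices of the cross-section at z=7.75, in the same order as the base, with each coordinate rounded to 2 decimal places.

Cross-section at z=7.75: (-4.24,-2.71) (-1.18,-3.61) (4.98,-2.60) (0.37,4.74) (-5.34,-2.14)

t = z/height = 7.75/20 = 0.3875
s = 1 + (scale-1)·z/height = 1 + (1.64-1)·7.75/20 = 1.248000
θ = twist·z/height = 161°·7.75/20 = 62.3875° = 1.088867 rad
cos θ = 0.463489, sin θ = 0.886102 (intermediates below are computed at full precision and shown rounded to 5 d.p.)
v1: (-3.5,2) → rotate → (-3.39442,-2.17438) → ×s → (-4.23623,-2.71363) → (-4.24,-2.71)
v2: (-3,-0.5) → rotate → (-0.94742,-2.89005) → ×s → (-1.18238,-3.60679) → (-1.18,-3.61)
v3: (0,-4.5) → rotate → (3.98746,-2.08570) → ×s → (4.97635,-2.60296) → (4.98,-2.60)
v4: (3.5,1.5) → rotate → (0.29306,3.79659) → ×s → (0.36574,4.73815) → (0.37,4.74)
v5: (-3.5,3) → rotate → (-4.28052,-1.71089) → ×s → (-5.34209,-2.13519) → (-5.34,-2.14)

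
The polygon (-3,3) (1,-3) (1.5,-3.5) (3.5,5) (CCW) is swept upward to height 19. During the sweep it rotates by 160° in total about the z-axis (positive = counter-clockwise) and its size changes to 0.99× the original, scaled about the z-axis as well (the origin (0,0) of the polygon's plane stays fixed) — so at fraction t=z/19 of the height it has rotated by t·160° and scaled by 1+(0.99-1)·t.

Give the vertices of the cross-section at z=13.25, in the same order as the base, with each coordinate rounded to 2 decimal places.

t = z/height = 13.25/19 = 0.697368
s = 1 + (scale-1)·z/height = 1 + (0.99-1)·13.25/19 = 0.993026
θ = twist·z/height = 160°·13.25/19 = 111.5789° = 1.947420 rad
cos θ = -0.367783, sin θ = 0.929912 (intermediates below are computed at full precision and shown rounded to 5 d.p.)
v1: (-3,3) → rotate → (-1.68639,-3.89308) → ×s → (-1.67463,-3.86593) → (-1.67,-3.87)
v2: (1,-3) → rotate → (2.42195,2.03326) → ×s → (2.40506,2.01908) → (2.41,2.02)
v3: (1.5,-3.5) → rotate → (2.70302,2.68211) → ×s → (2.68417,2.66340) → (2.68,2.66)
v4: (3.5,5) → rotate → (-5.93680,1.41578) → ×s → (-5.89540,1.40590) → (-5.90,1.41)

Cross-section at z=13.25: (-1.67,-3.87) (2.41,2.02) (2.68,2.66) (-5.90,1.41)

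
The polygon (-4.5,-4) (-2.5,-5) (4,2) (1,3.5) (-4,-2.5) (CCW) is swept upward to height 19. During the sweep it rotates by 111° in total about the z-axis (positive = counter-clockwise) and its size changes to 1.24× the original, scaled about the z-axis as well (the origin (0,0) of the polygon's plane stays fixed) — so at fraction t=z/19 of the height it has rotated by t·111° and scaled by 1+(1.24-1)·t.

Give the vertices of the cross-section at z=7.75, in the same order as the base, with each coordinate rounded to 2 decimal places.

t = z/height = 7.75/19 = 0.407895
s = 1 + (scale-1)·z/height = 1 + (1.24-1)·7.75/19 = 1.097895
θ = twist·z/height = 111°·7.75/19 = 45.2763° = 0.790221 rad
cos θ = 0.703688, sin θ = 0.710509 (intermediates below are computed at full precision and shown rounded to 5 d.p.)
v1: (-4.5,-4) → rotate → (-0.32456,-6.01204) → ×s → (-0.35634,-6.60059) → (-0.36,-6.60)
v2: (-2.5,-5) → rotate → (1.79332,-5.29471) → ×s → (1.96888,-5.81304) → (1.97,-5.81)
v3: (4,2) → rotate → (1.39374,4.24941) → ×s → (1.53018,4.66541) → (1.53,4.67)
v4: (1,3.5) → rotate → (-1.78309,3.17342) → ×s → (-1.95765,3.48408) → (-1.96,3.48)
v5: (-4,-2.5) → rotate → (-1.03848,-4.60126) → ×s → (-1.14014,-5.05169) → (-1.14,-5.05)

Cross-section at z=7.75: (-0.36,-6.60) (1.97,-5.81) (1.53,4.67) (-1.96,3.48) (-1.14,-5.05)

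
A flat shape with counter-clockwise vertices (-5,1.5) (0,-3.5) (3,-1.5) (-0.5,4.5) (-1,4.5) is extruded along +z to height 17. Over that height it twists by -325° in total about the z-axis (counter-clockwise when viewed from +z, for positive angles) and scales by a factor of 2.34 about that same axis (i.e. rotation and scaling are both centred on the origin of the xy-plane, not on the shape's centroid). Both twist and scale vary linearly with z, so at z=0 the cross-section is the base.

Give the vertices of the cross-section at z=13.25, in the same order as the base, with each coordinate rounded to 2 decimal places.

t = z/height = 13.25/17 = 0.779412
s = 1 + (scale-1)·z/height = 1 + (2.34-1)·13.25/17 = 2.044412
θ = twist·z/height = -325°·13.25/17 = -253.3088° = -4.421073 rad
cos θ = -0.287213, sin θ = 0.957867 (intermediates below are computed at full precision and shown rounded to 5 d.p.)
v1: (-5,1.5) → rotate → (-0.00074,-5.22015) → ×s → (-0.00150,-10.67214) → (0.00,-10.67)
v2: (0,-3.5) → rotate → (3.35253,1.00525) → ×s → (6.85396,2.05514) → (6.85,2.06)
v3: (3,-1.5) → rotate → (0.57516,3.30442) → ×s → (1.17587,6.75559) → (1.18,6.76)
v4: (-0.5,4.5) → rotate → (-4.16679,-1.77139) → ×s → (-8.51864,-3.62145) → (-8.52,-3.62)
v5: (-1,4.5) → rotate → (-4.02319,-2.25033) → ×s → (-8.22505,-4.60059) → (-8.23,-4.60)

Cross-section at z=13.25: (0.00,-10.67) (6.85,2.06) (1.18,6.76) (-8.52,-3.62) (-8.23,-4.60)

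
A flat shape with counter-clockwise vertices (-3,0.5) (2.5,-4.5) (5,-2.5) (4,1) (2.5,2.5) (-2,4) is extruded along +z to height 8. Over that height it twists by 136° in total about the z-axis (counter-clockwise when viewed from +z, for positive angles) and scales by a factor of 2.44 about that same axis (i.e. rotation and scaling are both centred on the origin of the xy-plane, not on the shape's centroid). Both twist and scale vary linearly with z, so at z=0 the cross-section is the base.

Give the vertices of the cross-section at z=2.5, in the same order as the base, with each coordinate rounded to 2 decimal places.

t = z/height = 2.5/8 = 0.3125
s = 1 + (scale-1)·z/height = 1 + (2.44-1)·2.5/8 = 1.450000
θ = twist·z/height = 136°·2.5/8 = 42.5000° = 0.741765 rad
cos θ = 0.737277, sin θ = 0.675590 (intermediates below are computed at full precision and shown rounded to 5 d.p.)
v1: (-3,0.5) → rotate → (-2.54963,-1.65813) → ×s → (-3.69696,-2.40429) → (-3.70,-2.40)
v2: (2.5,-4.5) → rotate → (4.88335,-1.62877) → ×s → (7.08086,-2.36172) → (7.08,-2.36)
v3: (5,-2.5) → rotate → (5.37536,1.53476) → ×s → (7.79428,2.22540) → (7.79,2.23)
v4: (4,1) → rotate → (2.27352,3.43964) → ×s → (3.29660,4.98748) → (3.30,4.99)
v5: (2.5,2.5) → rotate → (0.15422,3.53217) → ×s → (0.22362,5.12164) → (0.22,5.12)
v6: (-2,4) → rotate → (-4.17692,1.59793) → ×s → (-6.05653,2.31700) → (-6.06,2.32)

Cross-section at z=2.5: (-3.70,-2.40) (7.08,-2.36) (7.79,2.23) (3.30,4.99) (0.22,5.12) (-6.06,2.32)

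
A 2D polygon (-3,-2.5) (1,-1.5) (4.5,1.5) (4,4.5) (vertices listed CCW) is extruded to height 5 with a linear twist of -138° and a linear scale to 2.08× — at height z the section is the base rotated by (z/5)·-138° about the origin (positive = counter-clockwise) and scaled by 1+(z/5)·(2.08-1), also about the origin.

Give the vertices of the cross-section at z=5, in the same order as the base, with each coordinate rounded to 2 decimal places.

Cross-section at z=5: (1.16,8.04) (-3.63,0.93) (-4.87,-8.58) (0.08,-12.52)

t = z/height = 5/5 = 1
s = 1 + (scale-1)·z/height = 1 + (2.08-1)·5/5 = 2.080000
θ = twist·z/height = -138°·5/5 = -138.0000° = -2.408554 rad
cos θ = -0.743145, sin θ = -0.669131 (intermediates below are computed at full precision and shown rounded to 5 d.p.)
v1: (-3,-2.5) → rotate → (0.55661,3.86525) → ×s → (1.15774,8.03973) → (1.16,8.04)
v2: (1,-1.5) → rotate → (-1.74684,0.44559) → ×s → (-3.63343,0.92682) → (-3.63,0.93)
v3: (4.5,1.5) → rotate → (-2.34046,-4.12580) → ×s → (-4.86815,-8.58167) → (-4.87,-8.58)
v4: (4,4.5) → rotate → (0.03851,-6.02067) → ×s → (0.08010,-12.52300) → (0.08,-12.52)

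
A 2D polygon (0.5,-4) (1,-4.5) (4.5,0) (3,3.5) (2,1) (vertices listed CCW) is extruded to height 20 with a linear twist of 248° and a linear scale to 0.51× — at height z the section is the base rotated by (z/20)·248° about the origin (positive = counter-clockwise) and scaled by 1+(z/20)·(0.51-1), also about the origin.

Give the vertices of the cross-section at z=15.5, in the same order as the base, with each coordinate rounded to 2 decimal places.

t = z/height = 15.5/20 = 0.775
s = 1 + (scale-1)·z/height = 1 + (0.51-1)·15.5/20 = 0.620250
θ = twist·z/height = 248°·15.5/20 = 192.2000° = 3.354523 rad
cos θ = -0.977416, sin θ = -0.211325 (intermediates below are computed at full precision and shown rounded to 5 d.p.)
v1: (0.5,-4) → rotate → (-1.33401,3.80400) → ×s → (-0.82742,2.35943) → (-0.83,2.36)
v2: (1,-4.5) → rotate → (-1.92838,4.18705) → ×s → (-1.19608,2.59702) → (-1.20,2.60)
v3: (4.5,0) → rotate → (-4.39837,-0.95096) → ×s → (-2.72809,-0.58983) → (-2.73,-0.59)
v4: (3,3.5) → rotate → (-2.19261,-4.05493) → ×s → (-1.35997,-2.51507) → (-1.36,-2.52)
v5: (2,1) → rotate → (-1.74351,-1.40007) → ×s → (-1.08141,-0.86839) → (-1.08,-0.87)

Cross-section at z=15.5: (-0.83,2.36) (-1.20,2.60) (-2.73,-0.59) (-1.36,-2.52) (-1.08,-0.87)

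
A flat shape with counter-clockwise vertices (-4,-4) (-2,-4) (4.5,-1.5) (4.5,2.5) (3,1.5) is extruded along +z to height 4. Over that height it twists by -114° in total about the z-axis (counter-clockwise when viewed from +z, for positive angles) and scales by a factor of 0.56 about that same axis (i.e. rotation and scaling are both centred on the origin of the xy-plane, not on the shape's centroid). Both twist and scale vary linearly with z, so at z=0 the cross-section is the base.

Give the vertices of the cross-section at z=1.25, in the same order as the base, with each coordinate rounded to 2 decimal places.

t = z/height = 1.25/4 = 0.3125
s = 1 + (scale-1)·z/height = 1 + (0.56-1)·1.25/4 = 0.862500
θ = twist·z/height = -114°·1.25/4 = -35.6250° = -0.621774 rad
cos θ = 0.812847, sin θ = -0.582478 (intermediates below are computed at full precision and shown rounded to 5 d.p.)
v1: (-4,-4) → rotate → (-5.58130,-0.92148) → ×s → (-4.81387,-0.79477) → (-4.81,-0.79)
v2: (-2,-4) → rotate → (-3.95560,-2.08643) → ×s → (-3.41171,-1.79955) → (-3.41,-1.80)
v3: (4.5,-1.5) → rotate → (2.78409,-3.84042) → ×s → (2.40128,-3.31236) → (2.40,-3.31)
v4: (4.5,2.5) → rotate → (5.11400,-0.58903) → ×s → (4.41083,-0.50804) → (4.41,-0.51)
v5: (3,1.5) → rotate → (3.31226,-0.52816) → ×s → (2.85682,-0.45554) → (2.86,-0.46)

Cross-section at z=1.25: (-4.81,-0.79) (-3.41,-1.80) (2.40,-3.31) (4.41,-0.51) (2.86,-0.46)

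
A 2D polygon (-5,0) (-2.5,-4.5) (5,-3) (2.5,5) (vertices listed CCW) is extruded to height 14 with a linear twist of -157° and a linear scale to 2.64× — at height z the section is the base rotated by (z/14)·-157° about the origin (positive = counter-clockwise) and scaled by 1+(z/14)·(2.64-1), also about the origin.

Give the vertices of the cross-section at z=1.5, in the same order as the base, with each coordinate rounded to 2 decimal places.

Cross-section at z=1.5: (-5.63,1.70) (-4.34,-4.21) (4.61,-5.08) (4.51,4.78)

t = z/height = 1.5/14 = 0.107143
s = 1 + (scale-1)·z/height = 1 + (2.64-1)·1.5/14 = 1.175714
θ = twist·z/height = -157°·1.5/14 = -16.8214° = -0.293589 rad
cos θ = 0.957211, sin θ = -0.289390 (intermediates below are computed at full precision and shown rounded to 5 d.p.)
v1: (-5,0) → rotate → (-4.78606,1.44695) → ×s → (-5.62704,1.70120) → (-5.63,1.70)
v2: (-2.5,-4.5) → rotate → (-3.69528,-3.58398) → ×s → (-4.34460,-4.21373) → (-4.34,-4.21)
v3: (5,-3) → rotate → (3.91789,-4.31858) → ×s → (4.60632,-5.07742) → (4.61,-5.08)
v4: (2.5,5) → rotate → (3.83998,4.06258) → ×s → (4.51472,4.77644) → (4.51,4.78)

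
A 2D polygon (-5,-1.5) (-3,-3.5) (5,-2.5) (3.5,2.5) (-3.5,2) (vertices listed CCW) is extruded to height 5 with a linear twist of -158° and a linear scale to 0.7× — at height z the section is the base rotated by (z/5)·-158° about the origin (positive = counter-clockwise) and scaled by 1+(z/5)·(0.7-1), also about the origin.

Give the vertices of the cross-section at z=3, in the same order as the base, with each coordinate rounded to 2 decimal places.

Cross-section at z=3: (-0.88,4.19) (-2.65,2.69) (-2.39,-3.91) (1.80,-3.03) (1.87,2.72)

t = z/height = 3/5 = 0.6
s = 1 + (scale-1)·z/height = 1 + (0.7-1)·3/5 = 0.820000
θ = twist·z/height = -158°·3/5 = -94.8000° = -1.654572 rad
cos θ = -0.083678, sin θ = -0.996493 (intermediates below are computed at full precision and shown rounded to 5 d.p.)
v1: (-5,-1.5) → rotate → (-1.07635,5.10798) → ×s → (-0.88261,4.18854) → (-0.88,4.19)
v2: (-3,-3.5) → rotate → (-3.23669,3.28235) → ×s → (-2.65409,2.69153) → (-2.65,2.69)
v3: (5,-2.5) → rotate → (-2.90962,-4.77327) → ×s → (-2.38589,-3.91408) → (-2.39,-3.91)
v4: (3.5,2.5) → rotate → (2.19836,-3.69692) → ×s → (1.80265,-3.03147) → (1.80,-3.03)
v5: (-3.5,2) → rotate → (2.28586,3.32037) → ×s → (1.87440,2.72270) → (1.87,2.72)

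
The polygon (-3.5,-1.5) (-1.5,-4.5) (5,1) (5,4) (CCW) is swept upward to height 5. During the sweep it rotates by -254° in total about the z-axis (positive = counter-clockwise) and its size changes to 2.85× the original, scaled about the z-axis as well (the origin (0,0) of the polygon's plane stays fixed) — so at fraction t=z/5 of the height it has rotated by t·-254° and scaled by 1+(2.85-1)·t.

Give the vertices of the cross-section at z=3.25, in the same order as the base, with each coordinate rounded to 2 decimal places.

Cross-section at z=3.25: (6.60,5.17) (0.64,10.43) (-10.08,-4.96) (-8.38,-11.35)

t = z/height = 3.25/5 = 0.65
s = 1 + (scale-1)·z/height = 1 + (2.85-1)·3.25/5 = 2.202500
θ = twist·z/height = -254°·3.25/5 = -165.1000° = -2.881539 rad
cos θ = -0.966376, sin θ = -0.257133 (intermediates below are computed at full precision and shown rounded to 5 d.p.)
v1: (-3.5,-1.5) → rotate → (2.99662,2.34953) → ×s → (6.60005,5.17484) → (6.60,5.17)
v2: (-1.5,-4.5) → rotate → (0.29247,4.73439) → ×s → (0.64416,10.42750) → (0.64,10.43)
v3: (5,1) → rotate → (-4.57475,-2.25204) → ×s → (-10.07588,-4.96012) → (-10.08,-4.96)
v4: (5,4) → rotate → (-3.80335,-5.15117) → ×s → (-8.37688,-11.34545) → (-8.38,-11.35)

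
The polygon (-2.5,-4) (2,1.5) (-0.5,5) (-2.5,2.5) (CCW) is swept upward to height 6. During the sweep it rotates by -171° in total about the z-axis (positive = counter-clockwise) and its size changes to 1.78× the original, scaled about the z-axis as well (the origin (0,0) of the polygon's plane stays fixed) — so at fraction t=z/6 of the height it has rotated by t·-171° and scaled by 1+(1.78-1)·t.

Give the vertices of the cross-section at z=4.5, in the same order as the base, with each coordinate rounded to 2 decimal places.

t = z/height = 4.5/6 = 0.75
s = 1 + (scale-1)·z/height = 1 + (1.78-1)·4.5/6 = 1.585000
θ = twist·z/height = -171°·4.5/6 = -128.2500° = -2.238385 rad
cos θ = -0.619094, sin θ = -0.785317 (intermediates below are computed at full precision and shown rounded to 5 d.p.)
v1: (-2.5,-4) → rotate → (-1.59353,4.43967) → ×s → (-2.52575,7.03687) → (-2.53,7.04)
v2: (2,1.5) → rotate → (-0.06021,-2.49927) → ×s → (-0.09544,-3.96135) → (-0.10,-3.96)
v3: (-0.5,5) → rotate → (4.23613,-2.70281) → ×s → (6.71427,-4.28396) → (6.71,-4.28)
v4: (-2.5,2.5) → rotate → (3.51103,0.41556) → ×s → (5.56498,0.65866) → (5.56,0.66)

Cross-section at z=4.5: (-2.53,7.04) (-0.10,-3.96) (6.71,-4.28) (5.56,0.66)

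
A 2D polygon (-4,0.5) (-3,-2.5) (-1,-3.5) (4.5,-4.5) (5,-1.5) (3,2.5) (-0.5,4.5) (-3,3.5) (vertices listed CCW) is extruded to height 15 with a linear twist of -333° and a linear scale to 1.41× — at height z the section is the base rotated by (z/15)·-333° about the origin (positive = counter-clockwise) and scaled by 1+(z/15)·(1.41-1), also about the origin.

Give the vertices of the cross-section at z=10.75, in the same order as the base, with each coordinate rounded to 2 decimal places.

Cross-section at z=10.75: (2.14,-4.76) (4.78,-1.63) (4.54,1.25) (1.94,8.00) (-1.71,6.53) (-4.78,1.63) (-4.64,-3.58) (-1.85,-5.67)

t = z/height = 10.75/15 = 0.716667
s = 1 + (scale-1)·z/height = 1 + (1.41-1)·10.75/15 = 1.293833
θ = twist·z/height = -333°·10.75/15 = -238.6500° = -4.165228 rad
cos θ = -0.520265, sin θ = 0.854005 (intermediates below are computed at full precision and shown rounded to 5 d.p.)
v1: (-4,0.5) → rotate → (1.65406,-3.67615) → ×s → (2.14007,-4.75633) → (2.14,-4.76)
v2: (-3,-2.5) → rotate → (3.69581,-1.26135) → ×s → (4.78176,-1.63198) → (4.78,-1.63)
v3: (-1,-3.5) → rotate → (3.50928,0.96692) → ×s → (4.54043,1.25103) → (4.54,1.25)
v4: (4.5,-4.5) → rotate → (1.50183,6.18421) → ×s → (1.94312,8.00134) → (1.94,8.00)
v5: (5,-1.5) → rotate → (-1.32032,5.05042) → ×s → (-1.70827,6.53441) → (-1.71,6.53)
v6: (3,2.5) → rotate → (-3.69581,1.26135) → ×s → (-4.78176,1.63198) → (-4.78,1.63)
v7: (-0.5,4.5) → rotate → (-3.58289,-2.76819) → ×s → (-4.63566,-3.58158) → (-4.64,-3.58)
v8: (-3,3.5) → rotate → (-1.42822,-4.38294) → ×s → (-1.84788,-5.67080) → (-1.85,-5.67)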